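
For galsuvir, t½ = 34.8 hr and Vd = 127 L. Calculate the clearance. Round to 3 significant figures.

k = ln 2 / t½ = ln 2 / 34.8 = 0.01992 hr⁻¹
CL = k · V = 0.01992 × 127 ≈ 2.53 L/hr

2.53 L/hr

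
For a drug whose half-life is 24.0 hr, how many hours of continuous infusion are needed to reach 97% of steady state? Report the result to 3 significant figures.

k = ln 2 / 24.0 = 0.02888 hr⁻¹
f = 1 − e^(−kt)  ⇒  t = −ln(1 − f) / k
t = −ln(1 − 0.97) / 0.02888 = 3.507 / 0.02888 ≈ 121 hours

121 hours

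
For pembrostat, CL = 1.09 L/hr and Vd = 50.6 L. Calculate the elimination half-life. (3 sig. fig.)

32.2 hours

k = CL / V = 1.09 / 50.6 = 0.02154 hr⁻¹
t½ = ln 2 / k = ln 2 / 0.02154 ≈ 32.2 hours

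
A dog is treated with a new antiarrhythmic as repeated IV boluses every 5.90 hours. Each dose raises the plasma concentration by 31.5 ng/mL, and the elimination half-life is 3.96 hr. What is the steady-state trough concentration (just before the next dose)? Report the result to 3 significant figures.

17.4 ng/mL

k = ln 2 / 3.96 = 0.1750 hr⁻¹
Fraction remaining after one interval: e^(−kτ) = e^(−0.1750 × 5.90) = 0.3560
R = 1 / (1 − 0.3560) = 1.553
Css,max = 31.5 × 1.553 = 48.92 ng/mL
Css,min = Css,max × e^(−kτ) = 48.92 × 0.3560 ≈ 17.4 ng/mL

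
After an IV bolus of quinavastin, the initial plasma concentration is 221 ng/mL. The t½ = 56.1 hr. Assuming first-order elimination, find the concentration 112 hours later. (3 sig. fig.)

k = ln 2 / 56.1 = 0.01236 hr⁻¹
112 hr is 1.996 half-lives, so C = 221 × (1/2)^1.996 = 221 × 0.2506 ≈ 55.4 ng/mL

55.4 ng/mL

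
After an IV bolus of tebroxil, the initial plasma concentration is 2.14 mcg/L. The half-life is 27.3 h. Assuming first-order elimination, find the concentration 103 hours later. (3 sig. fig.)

0.157 mcg/L

k = ln 2 / 27.3 = 0.02539 h⁻¹
C(t) = C₀ e^(−kt) = 2.14 × e^(−0.02539 × 103) = 2.14 × e^(−2.615) = 2.14 × 0.07316 ≈ 0.157 mcg/L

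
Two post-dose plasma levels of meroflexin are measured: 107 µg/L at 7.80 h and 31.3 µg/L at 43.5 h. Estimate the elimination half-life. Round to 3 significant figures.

20.1 hours

k = ln(C₁/C₂) / (t₂ − t₁) = ln(107/31.3) / (43.5 − 7.80)
  = 1.229 / 35.70 = 0.03443 h⁻¹
t½ = ln 2 / k = ln 2 / 0.03443 ≈ 20.1 hours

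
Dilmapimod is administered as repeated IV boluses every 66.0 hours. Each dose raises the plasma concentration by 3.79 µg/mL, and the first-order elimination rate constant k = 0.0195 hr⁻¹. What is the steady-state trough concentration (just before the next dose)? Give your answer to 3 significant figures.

Fraction remaining after one interval: e^(−kτ) = e^(−0.01950 × 66.0) = 0.2761
R = 1 / (1 − 0.2761) = 1.381
Css,max = 3.79 × 1.381 = 5.236 µg/mL
Css,min = Css,max × e^(−kτ) = 5.236 × 0.2761 ≈ 1.45 µg/mL

1.45 µg/mL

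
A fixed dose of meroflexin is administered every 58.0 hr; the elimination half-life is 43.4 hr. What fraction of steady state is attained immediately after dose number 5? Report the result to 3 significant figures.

k = ln 2 / 43.4 = 0.01597 hr⁻¹
f_n = 1 − e^(−nkτ) = 1 − e^(−5 × 0.01597 × 58.0) = 1 − e^(−4.632) = 1 − 0.009739 ≈ 0.990

0.990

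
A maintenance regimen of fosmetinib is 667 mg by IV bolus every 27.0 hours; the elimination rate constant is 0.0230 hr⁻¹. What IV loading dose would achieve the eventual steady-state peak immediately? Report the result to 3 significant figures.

1440 mg

Accumulation ratio R = 1 / (1 − e^(−kτ)) = 1 / (1 − e^(−0.02300×27.0)) = 1 / (1 − 0.5374) = 2.162
Loading dose = maintenance dose × R = 667 × 2.162 ≈ 1440 mg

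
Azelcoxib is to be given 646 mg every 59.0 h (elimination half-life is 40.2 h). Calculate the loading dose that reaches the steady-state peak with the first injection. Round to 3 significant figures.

1010 mg

k = ln 2 / 40.2 = 0.01724 h⁻¹
Accumulation ratio R = 1 / (1 − e^(−kτ)) = 1 / (1 − e^(−0.01724×59.0)) = 1 / (1 − 0.3616) = 1.566
Loading dose = maintenance dose × R = 646 × 1.566 ≈ 1010 mg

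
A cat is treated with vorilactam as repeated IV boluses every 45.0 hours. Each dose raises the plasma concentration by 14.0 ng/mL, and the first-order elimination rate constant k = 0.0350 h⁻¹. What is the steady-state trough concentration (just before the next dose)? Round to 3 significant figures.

Fraction remaining after one interval: e^(−kτ) = e^(−0.03500 × 45.0) = 0.2070
R = 1 / (1 − 0.2070) = 1.261
Css,max = 14.0 × 1.261 = 17.65 ng/mL
Css,min = Css,max × e^(−kτ) = 17.65 × 0.2070 ≈ 3.65 ng/mL

3.65 ng/mL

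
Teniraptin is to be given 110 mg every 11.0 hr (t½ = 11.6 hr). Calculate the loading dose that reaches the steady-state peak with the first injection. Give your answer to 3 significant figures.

228 mg

k = ln 2 / 11.6 = 0.05975 hr⁻¹
Accumulation ratio R = 1 / (1 − e^(−kτ)) = 1 / (1 − e^(−0.05975×11.0)) = 1 / (1 − 0.5183) = 2.076
Loading dose = maintenance dose × R = 110 × 2.076 ≈ 228 mg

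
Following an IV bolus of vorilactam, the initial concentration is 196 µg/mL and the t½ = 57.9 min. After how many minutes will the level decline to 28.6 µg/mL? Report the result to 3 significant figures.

k = ln 2 / 57.9 = 0.01197 min⁻¹
C(t) = C₀ e^(−kt)  ⇒  t = ln(C₀/C) / k
t = ln(196/28.6) / 0.01197 = 1.925 / 0.01197 ≈ 161 minutes

161 minutes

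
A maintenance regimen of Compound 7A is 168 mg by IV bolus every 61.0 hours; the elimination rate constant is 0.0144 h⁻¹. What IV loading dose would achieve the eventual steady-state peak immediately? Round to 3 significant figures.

287 mg

Accumulation ratio R = 1 / (1 − e^(−kτ)) = 1 / (1 − e^(−0.01440×61.0)) = 1 / (1 − 0.4154) = 1.711
Loading dose = maintenance dose × R = 168 × 1.711 ≈ 287 mg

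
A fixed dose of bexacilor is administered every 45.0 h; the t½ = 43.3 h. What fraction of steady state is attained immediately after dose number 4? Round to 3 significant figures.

k = ln 2 / 43.3 = 0.01601 h⁻¹
f_n = 1 − e^(−nkτ) = 1 − e^(−4 × 0.01601 × 45.0) = 1 − e^(−2.881) = 1 − 0.05605 ≈ 0.944

0.944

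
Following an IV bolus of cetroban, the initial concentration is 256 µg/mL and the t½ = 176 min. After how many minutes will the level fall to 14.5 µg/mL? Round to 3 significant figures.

k = ln 2 / 176 = 0.003938 min⁻¹
C(t) = C₀ e^(−kt)  ⇒  t = ln(C₀/C) / k
t = ln(256/14.5) / 0.003938 = 2.871 / 0.003938 ≈ 729 minutes

729 minutes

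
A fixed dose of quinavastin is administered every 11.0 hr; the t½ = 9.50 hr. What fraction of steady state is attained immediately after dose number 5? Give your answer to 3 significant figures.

k = ln 2 / 9.50 = 0.07296 hr⁻¹
f_n = 1 − e^(−nkτ) = 1 − e^(−5 × 0.07296 × 11.0) = 1 − e^(−4.013) = 1 − 0.01808 ≈ 0.982

0.982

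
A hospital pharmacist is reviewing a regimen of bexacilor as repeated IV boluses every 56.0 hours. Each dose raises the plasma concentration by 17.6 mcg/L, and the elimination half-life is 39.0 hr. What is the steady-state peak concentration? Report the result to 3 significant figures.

27.9 mcg/L

k = ln 2 / 39.0 = 0.01777 hr⁻¹
Fraction remaining after one interval: e^(−kτ) = e^(−0.01777 × 56.0) = 0.3696
R = 1 / (1 − 0.3696) = 1.586
Css,max = 17.6 × 1.586 ≈ 27.9 mcg/L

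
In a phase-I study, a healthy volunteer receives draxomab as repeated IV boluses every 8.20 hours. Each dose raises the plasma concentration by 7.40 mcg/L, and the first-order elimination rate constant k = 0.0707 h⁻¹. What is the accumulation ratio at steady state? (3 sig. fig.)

2.27

Fraction remaining after one interval: e^(−kτ) = e^(−0.07070 × 8.20) = 0.5600
R = 1 / (1 − 0.5600) = 1 / 0.4400 ≈ 2.27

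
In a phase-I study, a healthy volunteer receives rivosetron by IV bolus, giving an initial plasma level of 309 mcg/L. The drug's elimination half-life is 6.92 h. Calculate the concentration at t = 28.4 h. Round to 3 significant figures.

18.0 mcg/L

k = ln 2 / 6.92 = 0.1002 h⁻¹
C(t) = C₀ e^(−kt) = 309 × e^(−0.1002 × 28.4) = 309 × e^(−2.845) = 309 × 0.05815 ≈ 18.0 mcg/L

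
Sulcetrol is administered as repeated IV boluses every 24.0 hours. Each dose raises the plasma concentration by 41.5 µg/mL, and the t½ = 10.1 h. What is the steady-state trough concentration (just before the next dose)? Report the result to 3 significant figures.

9.90 µg/mL

k = ln 2 / 10.1 = 0.06863 h⁻¹
Fraction remaining after one interval: e^(−kτ) = e^(−0.06863 × 24.0) = 0.1926
R = 1 / (1 − 0.1926) = 1.239
Css,max = 41.5 × 1.239 = 51.40 µg/mL
Css,min = Css,max × e^(−kτ) = 51.40 × 0.1926 ≈ 9.90 µg/mL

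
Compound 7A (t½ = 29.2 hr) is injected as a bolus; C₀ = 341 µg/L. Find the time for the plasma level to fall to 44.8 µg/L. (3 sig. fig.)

85.5 hours

k = ln 2 / 29.2 = 0.02374 hr⁻¹
C(t) = C₀ e^(−kt)  ⇒  t = ln(C₀/C) / k
t = ln(341/44.8) / 0.02374 = 2.030 / 0.02374 ≈ 85.5 hours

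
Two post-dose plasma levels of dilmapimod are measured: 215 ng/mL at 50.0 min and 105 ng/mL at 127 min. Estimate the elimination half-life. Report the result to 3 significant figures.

74.5 minutes

k = ln(C₁/C₂) / (t₂ − t₁) = ln(215/105) / (127 − 50.0)
  = 0.7167 / 77.00 = 0.009308 min⁻¹
t½ = ln 2 / k = ln 2 / 0.009308 ≈ 74.5 minutes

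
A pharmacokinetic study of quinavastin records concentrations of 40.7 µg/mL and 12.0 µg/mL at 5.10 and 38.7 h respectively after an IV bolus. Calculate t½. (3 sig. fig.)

19.1 hours

k = ln(C₁/C₂) / (t₂ − t₁) = ln(40.7/12.0) / (38.7 − 5.10)
  = 1.221 / 33.60 = 0.03635 h⁻¹
t½ = ln 2 / k = ln 2 / 0.03635 ≈ 19.1 hours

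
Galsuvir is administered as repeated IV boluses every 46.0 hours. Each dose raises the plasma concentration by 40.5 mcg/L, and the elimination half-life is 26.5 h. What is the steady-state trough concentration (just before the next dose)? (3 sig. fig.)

k = ln 2 / 26.5 = 0.02616 h⁻¹
Fraction remaining after one interval: e^(−kτ) = e^(−0.02616 × 46.0) = 0.3002
R = 1 / (1 − 0.3002) = 1.429
Css,max = 40.5 × 1.429 = 57.88 mcg/L
Css,min = Css,max × e^(−kτ) = 57.88 × 0.3002 ≈ 17.4 mcg/L

17.4 mcg/L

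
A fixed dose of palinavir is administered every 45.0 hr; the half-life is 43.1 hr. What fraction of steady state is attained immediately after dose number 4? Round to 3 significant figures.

0.945

k = ln 2 / 43.1 = 0.01608 hr⁻¹
f_n = 1 − e^(−nkτ) = 1 − e^(−4 × 0.01608 × 45.0) = 1 − e^(−2.895) = 1 − 0.05531 ≈ 0.945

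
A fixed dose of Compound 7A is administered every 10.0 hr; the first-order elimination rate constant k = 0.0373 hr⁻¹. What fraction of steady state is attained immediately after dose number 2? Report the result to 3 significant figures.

f_n = 1 − e^(−nkτ) = 1 − e^(−2 × 0.03730 × 10.0) = 1 − e^(−0.7460) = 1 − 0.4743 ≈ 0.526

0.526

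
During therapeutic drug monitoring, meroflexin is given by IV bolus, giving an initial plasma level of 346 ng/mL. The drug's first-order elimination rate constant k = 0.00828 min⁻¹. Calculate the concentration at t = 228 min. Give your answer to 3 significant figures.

C(t) = C₀ e^(−kt) = 346 × e^(−0.008280 × 228) = 346 × e^(−1.888) = 346 × 0.1514 ≈ 52.4 ng/mL

52.4 ng/mL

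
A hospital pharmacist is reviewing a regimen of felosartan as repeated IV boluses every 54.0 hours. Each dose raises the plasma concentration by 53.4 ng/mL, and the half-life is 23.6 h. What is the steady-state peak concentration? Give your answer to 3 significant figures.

67.1 ng/mL

k = ln 2 / 23.6 = 0.02937 h⁻¹
Fraction remaining after one interval: e^(−kτ) = e^(−0.02937 × 54.0) = 0.2047
R = 1 / (1 − 0.2047) = 1.257
Css,max = 53.4 × 1.257 ≈ 67.1 ng/mL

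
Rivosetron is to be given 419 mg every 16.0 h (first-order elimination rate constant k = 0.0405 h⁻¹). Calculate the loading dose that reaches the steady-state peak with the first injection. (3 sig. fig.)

879 mg

Accumulation ratio R = 1 / (1 − e^(−kτ)) = 1 / (1 − e^(−0.04050×16.0)) = 1 / (1 − 0.5231) = 2.097
Loading dose = maintenance dose × R = 419 × 2.097 ≈ 879 mg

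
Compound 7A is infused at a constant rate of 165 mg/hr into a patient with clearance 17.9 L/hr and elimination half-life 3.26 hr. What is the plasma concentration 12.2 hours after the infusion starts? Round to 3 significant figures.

Css = rate / CL = 165 / 17.9 = 9.218 µg/mL
k = ln 2 / 3.26 = 0.2126 hr⁻¹
C(t) = Css (1 − e^(−kt)) = 9.218 × (1 − e^(−2.594)) = 9.218 × 0.9253 ≈ 8.53 µg/mL

8.53 µg/mL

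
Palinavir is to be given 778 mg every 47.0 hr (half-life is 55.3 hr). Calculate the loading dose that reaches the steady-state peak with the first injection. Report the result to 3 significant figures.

1750 mg

k = ln 2 / 55.3 = 0.01253 hr⁻¹
Accumulation ratio R = 1 / (1 − e^(−kτ)) = 1 / (1 − e^(−0.01253×47.0)) = 1 / (1 − 0.5548) = 2.246
Loading dose = maintenance dose × R = 778 × 2.246 ≈ 1750 mg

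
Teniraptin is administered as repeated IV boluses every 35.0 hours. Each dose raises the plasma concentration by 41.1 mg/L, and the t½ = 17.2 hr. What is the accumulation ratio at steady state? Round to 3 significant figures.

1.32

k = ln 2 / 17.2 = 0.04030 hr⁻¹
Fraction remaining after one interval: e^(−kτ) = e^(−0.04030 × 35.0) = 0.2440
R = 1 / (1 − 0.2440) = 1 / 0.7560 ≈ 1.32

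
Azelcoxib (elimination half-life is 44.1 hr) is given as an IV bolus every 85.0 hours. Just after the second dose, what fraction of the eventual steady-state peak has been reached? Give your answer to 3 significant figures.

0.931

k = ln 2 / 44.1 = 0.01572 hr⁻¹
f_n = 1 − e^(−nkτ) = 1 − e^(−2 × 0.01572 × 85.0) = 1 − e^(−2.672) = 1 − 0.06911 ≈ 0.931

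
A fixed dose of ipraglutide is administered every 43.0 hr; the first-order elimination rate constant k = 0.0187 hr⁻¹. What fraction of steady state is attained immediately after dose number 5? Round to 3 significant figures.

0.982

f_n = 1 − e^(−nkτ) = 1 − e^(−5 × 0.01870 × 43.0) = 1 − e^(−4.021) = 1 − 0.01794 ≈ 0.982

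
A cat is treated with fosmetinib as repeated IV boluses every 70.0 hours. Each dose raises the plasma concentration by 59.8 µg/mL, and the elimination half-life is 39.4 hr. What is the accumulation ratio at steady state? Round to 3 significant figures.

k = ln 2 / 39.4 = 0.01759 hr⁻¹
Fraction remaining after one interval: e^(−kτ) = e^(−0.01759 × 70.0) = 0.2919
R = 1 / (1 − 0.2919) = 1 / 0.7081 ≈ 1.41

1.41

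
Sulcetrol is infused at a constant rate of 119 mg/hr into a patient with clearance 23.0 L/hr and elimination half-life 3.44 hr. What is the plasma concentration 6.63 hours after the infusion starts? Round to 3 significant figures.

3.81 µg/mL

Css = rate / CL = 119 / 23.0 = 5.174 µg/mL
k = ln 2 / 3.44 = 0.2015 hr⁻¹
C(t) = Css (1 − e^(−kt)) = 5.174 × (1 − e^(−1.336)) = 5.174 × 0.7371 ≈ 3.81 µg/mL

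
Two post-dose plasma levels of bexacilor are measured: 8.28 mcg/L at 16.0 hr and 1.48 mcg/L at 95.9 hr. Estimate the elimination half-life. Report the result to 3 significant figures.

k = ln(C₁/C₂) / (t₂ − t₁) = ln(8.28/1.48) / (95.9 − 16.0)
  = 1.722 / 79.90 = 0.02155 hr⁻¹
t½ = ln 2 / k = ln 2 / 0.02155 ≈ 32.2 hours

32.2 hours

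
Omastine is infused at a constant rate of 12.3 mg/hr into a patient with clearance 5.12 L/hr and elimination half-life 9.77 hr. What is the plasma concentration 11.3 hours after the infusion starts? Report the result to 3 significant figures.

1.32 mg/L

Css = rate / CL = 12.3 / 5.12 = 2.402 mg/L
k = ln 2 / 9.77 = 0.07095 hr⁻¹
C(t) = Css (1 − e^(−kt)) = 2.402 × (1 − e^(−0.8017)) = 2.402 × 0.5514 ≈ 1.32 mg/L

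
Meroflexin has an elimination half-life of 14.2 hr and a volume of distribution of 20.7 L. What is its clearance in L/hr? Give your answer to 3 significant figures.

1.01 L/hr

k = ln 2 / t½ = ln 2 / 14.2 = 0.04881 hr⁻¹
CL = k · V = 0.04881 × 20.7 ≈ 1.01 L/hr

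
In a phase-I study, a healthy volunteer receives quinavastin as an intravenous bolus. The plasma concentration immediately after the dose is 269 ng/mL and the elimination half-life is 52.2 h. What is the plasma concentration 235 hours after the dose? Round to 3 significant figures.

11.9 ng/mL

k = ln 2 / 52.2 = 0.01328 h⁻¹
C(t) = C₀ e^(−kt) = 269 × e^(−0.01328 × 235) = 269 × e^(−3.120) = 269 × 0.04414 ≈ 11.9 ng/mL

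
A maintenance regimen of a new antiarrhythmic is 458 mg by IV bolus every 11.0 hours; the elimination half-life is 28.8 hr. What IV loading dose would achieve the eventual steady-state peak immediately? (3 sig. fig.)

1970 mg

k = ln 2 / 28.8 = 0.02407 hr⁻¹
Accumulation ratio R = 1 / (1 − e^(−kτ)) = 1 / (1 − e^(−0.02407×11.0)) = 1 / (1 − 0.7674) = 4.299
Loading dose = maintenance dose × R = 458 × 4.299 ≈ 1970 mg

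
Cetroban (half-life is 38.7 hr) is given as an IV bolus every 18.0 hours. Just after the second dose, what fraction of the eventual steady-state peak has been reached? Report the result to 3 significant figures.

0.475

k = ln 2 / 38.7 = 0.01791 hr⁻¹
f_n = 1 − e^(−nkτ) = 1 − e^(−2 × 0.01791 × 18.0) = 1 − e^(−0.6448) = 1 − 0.5248 ≈ 0.475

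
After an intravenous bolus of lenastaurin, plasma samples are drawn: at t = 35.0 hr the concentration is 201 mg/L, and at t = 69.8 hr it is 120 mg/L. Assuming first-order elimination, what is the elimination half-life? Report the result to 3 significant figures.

46.8 hours

k = ln(C₁/C₂) / (t₂ − t₁) = ln(201/120) / (69.8 − 35.0)
  = 0.5158 / 34.80 = 0.01482 hr⁻¹
t½ = ln 2 / k = ln 2 / 0.01482 ≈ 46.8 hours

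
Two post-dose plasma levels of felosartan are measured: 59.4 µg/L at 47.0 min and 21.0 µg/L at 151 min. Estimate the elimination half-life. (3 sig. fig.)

k = ln(C₁/C₂) / (t₂ − t₁) = ln(59.4/21.0) / (151 − 47.0)
  = 1.040 / 104.0 = 0.009998 min⁻¹
t½ = ln 2 / k = ln 2 / 0.009998 ≈ 69.3 minutes

69.3 minutes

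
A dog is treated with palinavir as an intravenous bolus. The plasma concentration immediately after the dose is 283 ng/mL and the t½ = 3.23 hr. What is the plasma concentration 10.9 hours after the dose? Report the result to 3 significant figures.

27.3 ng/mL

k = ln 2 / 3.23 = 0.2146 hr⁻¹
C(t) = C₀ e^(−kt) = 283 × e^(−0.2146 × 10.9) = 283 × e^(−2.339) = 283 × 0.09641 ≈ 27.3 ng/mL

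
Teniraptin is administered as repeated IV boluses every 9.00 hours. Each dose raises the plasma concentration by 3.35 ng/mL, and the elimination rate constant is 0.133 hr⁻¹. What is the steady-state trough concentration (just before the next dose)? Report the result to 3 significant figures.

1.45 ng/mL

Fraction remaining after one interval: e^(−kτ) = e^(−0.1330 × 9.00) = 0.3021
R = 1 / (1 − 0.3021) = 1.433
Css,max = 3.35 × 1.433 = 4.800 ng/mL
Css,min = Css,max × e^(−kτ) = 4.800 × 0.3021 ≈ 1.45 ng/mL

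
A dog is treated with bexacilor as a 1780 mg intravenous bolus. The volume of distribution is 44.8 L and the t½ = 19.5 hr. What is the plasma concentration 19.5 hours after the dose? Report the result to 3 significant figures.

19.9 mg/L

C₀ = dose / V = 1780 / 44.8 = 39.73 mg/L
k = ln 2 / 19.5 = 0.03555 hr⁻¹
C(t) = C₀ e^(−kt) = 39.73 × e^(−0.03555 × 19.5) = 39.73 × e^(−0.6931) = 39.73 × 0.5000 ≈ 19.9 mg/L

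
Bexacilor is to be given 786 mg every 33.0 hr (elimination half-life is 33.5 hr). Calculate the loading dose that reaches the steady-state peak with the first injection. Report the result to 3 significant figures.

1590 mg

k = ln 2 / 33.5 = 0.02069 hr⁻¹
Accumulation ratio R = 1 / (1 − e^(−kτ)) = 1 / (1 − e^(−0.02069×33.0)) = 1 / (1 − 0.5052) = 2.021
Loading dose = maintenance dose × R = 786 × 2.021 ≈ 1590 mg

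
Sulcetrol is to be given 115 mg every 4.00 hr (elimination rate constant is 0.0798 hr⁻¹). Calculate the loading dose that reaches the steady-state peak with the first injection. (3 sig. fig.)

421 mg

Accumulation ratio R = 1 / (1 − e^(−kτ)) = 1 / (1 − e^(−0.07980×4.00)) = 1 / (1 − 0.7267) = 3.659
Loading dose = maintenance dose × R = 115 × 3.659 ≈ 421 mg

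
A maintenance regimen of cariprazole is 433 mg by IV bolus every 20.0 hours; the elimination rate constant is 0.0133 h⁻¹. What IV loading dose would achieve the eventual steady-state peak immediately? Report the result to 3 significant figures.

1850 mg

Accumulation ratio R = 1 / (1 − e^(−kτ)) = 1 / (1 − e^(−0.01330×20.0)) = 1 / (1 − 0.7664) = 4.282
Loading dose = maintenance dose × R = 433 × 4.282 ≈ 1850 mg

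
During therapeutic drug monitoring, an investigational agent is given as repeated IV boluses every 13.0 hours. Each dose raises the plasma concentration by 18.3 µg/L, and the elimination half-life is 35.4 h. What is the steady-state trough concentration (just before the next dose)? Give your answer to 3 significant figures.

63.1 µg/L

k = ln 2 / 35.4 = 0.01958 h⁻¹
Fraction remaining after one interval: e^(−kτ) = e^(−0.01958 × 13.0) = 0.7753
R = 1 / (1 − 0.7753) = 4.450
Css,max = 18.3 × 4.450 = 81.43 µg/L
Css,min = Css,max × e^(−kτ) = 81.43 × 0.7753 ≈ 63.1 µg/L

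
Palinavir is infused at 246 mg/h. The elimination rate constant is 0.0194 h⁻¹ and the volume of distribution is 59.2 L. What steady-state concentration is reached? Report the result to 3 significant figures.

214 µg/mL

CL = k · V = 0.0194 × 59.2 = 1.148 L/h
Css = rate / CL = 246 / 1.148 ≈ 214 µg/mL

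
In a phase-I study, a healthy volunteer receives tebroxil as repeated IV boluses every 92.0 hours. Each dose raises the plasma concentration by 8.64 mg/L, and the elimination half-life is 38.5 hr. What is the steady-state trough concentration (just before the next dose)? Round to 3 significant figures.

2.04 mg/L

k = ln 2 / 38.5 = 0.01800 hr⁻¹
Fraction remaining after one interval: e^(−kτ) = e^(−0.01800 × 92.0) = 0.1908
R = 1 / (1 − 0.1908) = 1.236
Css,max = 8.64 × 1.236 = 10.68 mg/L
Css,min = Css,max × e^(−kτ) = 10.68 × 0.1908 ≈ 2.04 mg/L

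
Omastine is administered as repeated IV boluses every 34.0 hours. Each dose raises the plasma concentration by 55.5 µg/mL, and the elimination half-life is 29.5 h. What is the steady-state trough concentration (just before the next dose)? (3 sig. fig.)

k = ln 2 / 29.5 = 0.02350 h⁻¹
Fraction remaining after one interval: e^(−kτ) = e^(−0.02350 × 34.0) = 0.4498
R = 1 / (1 − 0.4498) = 1.818
Css,max = 55.5 × 1.818 = 100.9 µg/mL
Css,min = Css,max × e^(−kτ) = 100.9 × 0.4498 ≈ 45.4 µg/mL

45.4 µg/mL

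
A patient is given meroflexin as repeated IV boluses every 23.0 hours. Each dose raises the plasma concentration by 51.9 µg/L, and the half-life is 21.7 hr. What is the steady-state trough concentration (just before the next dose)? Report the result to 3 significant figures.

47.8 µg/L

k = ln 2 / 21.7 = 0.03194 hr⁻¹
Fraction remaining after one interval: e^(−kτ) = e^(−0.03194 × 23.0) = 0.4797
R = 1 / (1 − 0.4797) = 1.922
Css,max = 51.9 × 1.922 = 99.74 µg/L
Css,min = Css,max × e^(−kτ) = 99.74 × 0.4797 ≈ 47.8 µg/L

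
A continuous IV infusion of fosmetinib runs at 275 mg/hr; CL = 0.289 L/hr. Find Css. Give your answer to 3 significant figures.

952 µg/mL

Css = infusion rate / CL = 275 / 0.289 ≈ 952 µg/mL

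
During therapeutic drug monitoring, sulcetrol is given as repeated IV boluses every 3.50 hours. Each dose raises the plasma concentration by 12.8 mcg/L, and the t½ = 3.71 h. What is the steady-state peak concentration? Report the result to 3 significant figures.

26.7 mcg/L

k = ln 2 / 3.71 = 0.1868 h⁻¹
Fraction remaining after one interval: e^(−kτ) = e^(−0.1868 × 3.50) = 0.5200
R = 1 / (1 − 0.5200) = 2.083
Css,max = 12.8 × 2.083 ≈ 26.7 mcg/L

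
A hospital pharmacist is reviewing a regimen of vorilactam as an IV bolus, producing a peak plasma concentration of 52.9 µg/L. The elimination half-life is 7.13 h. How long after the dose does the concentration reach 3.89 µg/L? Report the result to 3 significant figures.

k = ln 2 / 7.13 = 0.09722 h⁻¹
C(t) = C₀ e^(−kt)  ⇒  t = ln(C₀/C) / k
t = ln(52.9/3.89) / 0.09722 = 2.610 / 0.09722 ≈ 26.8 hours

26.8 hours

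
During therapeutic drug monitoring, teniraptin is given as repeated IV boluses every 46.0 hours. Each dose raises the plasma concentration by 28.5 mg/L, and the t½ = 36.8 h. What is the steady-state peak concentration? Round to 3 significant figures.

49.2 mg/L

k = ln 2 / 36.8 = 0.01884 h⁻¹
Fraction remaining after one interval: e^(−kτ) = e^(−0.01884 × 46.0) = 0.4204
R = 1 / (1 − 0.4204) = 1.725
Css,max = 28.5 × 1.725 ≈ 49.2 mg/L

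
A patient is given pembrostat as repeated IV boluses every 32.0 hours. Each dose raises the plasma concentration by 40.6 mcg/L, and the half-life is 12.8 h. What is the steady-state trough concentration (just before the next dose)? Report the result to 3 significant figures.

k = ln 2 / 12.8 = 0.05415 h⁻¹
Fraction remaining after one interval: e^(−kτ) = e^(−0.05415 × 32.0) = 0.1768
R = 1 / (1 − 0.1768) = 1.215
Css,max = 40.6 × 1.215 = 49.32 mcg/L
Css,min = Css,max × e^(−kτ) = 49.32 × 0.1768 ≈ 8.72 mcg/L

8.72 mcg/L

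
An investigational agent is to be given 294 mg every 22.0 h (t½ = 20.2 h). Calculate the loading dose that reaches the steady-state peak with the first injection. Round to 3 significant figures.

555 mg

k = ln 2 / 20.2 = 0.03431 h⁻¹
Accumulation ratio R = 1 / (1 − e^(−kτ)) = 1 / (1 − e^(−0.03431×22.0)) = 1 / (1 − 0.4701) = 1.887
Loading dose = maintenance dose × R = 294 × 1.887 ≈ 555 mg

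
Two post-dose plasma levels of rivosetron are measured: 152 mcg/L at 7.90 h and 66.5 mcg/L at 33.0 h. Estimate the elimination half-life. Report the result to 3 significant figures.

21.0 hours

k = ln(C₁/C₂) / (t₂ − t₁) = ln(152/66.5) / (33.0 − 7.90)
  = 0.8267 / 25.10 = 0.03294 h⁻¹
t½ = ln 2 / k = ln 2 / 0.03294 ≈ 21.0 hours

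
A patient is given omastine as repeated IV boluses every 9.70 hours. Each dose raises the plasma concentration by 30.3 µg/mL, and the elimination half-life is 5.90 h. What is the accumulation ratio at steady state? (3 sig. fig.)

1.47

k = ln 2 / 5.90 = 0.1175 h⁻¹
Fraction remaining after one interval: e^(−kτ) = e^(−0.1175 × 9.70) = 0.3200
R = 1 / (1 − 0.3200) = 1 / 0.6800 ≈ 1.47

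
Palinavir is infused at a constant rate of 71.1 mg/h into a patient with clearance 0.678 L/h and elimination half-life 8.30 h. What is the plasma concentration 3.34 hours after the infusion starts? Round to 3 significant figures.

Css = rate / CL = 71.1 / 0.678 = 104.9 µg/mL
k = ln 2 / 8.30 = 0.08351 h⁻¹
C(t) = Css (1 − e^(−kt)) = 104.9 × (1 − e^(−0.2789)) = 104.9 × 0.2434 ≈ 25.5 µg/mL

25.5 µg/mL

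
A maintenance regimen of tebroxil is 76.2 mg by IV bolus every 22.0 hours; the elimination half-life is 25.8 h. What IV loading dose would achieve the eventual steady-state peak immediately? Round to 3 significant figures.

k = ln 2 / 25.8 = 0.02687 h⁻¹
Accumulation ratio R = 1 / (1 − e^(−kτ)) = 1 / (1 − e^(−0.02687×22.0)) = 1 / (1 − 0.5537) = 2.241
Loading dose = maintenance dose × R = 76.2 × 2.241 ≈ 171 mg

171 mg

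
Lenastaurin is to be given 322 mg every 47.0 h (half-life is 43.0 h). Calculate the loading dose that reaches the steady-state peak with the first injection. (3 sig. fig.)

606 mg

k = ln 2 / 43.0 = 0.01612 h⁻¹
Accumulation ratio R = 1 / (1 − e^(−kτ)) = 1 / (1 − e^(−0.01612×47.0)) = 1 / (1 − 0.4688) = 1.882
Loading dose = maintenance dose × R = 322 × 1.882 ≈ 606 mg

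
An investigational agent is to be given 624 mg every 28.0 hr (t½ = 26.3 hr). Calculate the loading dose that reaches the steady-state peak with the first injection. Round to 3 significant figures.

1200 mg

k = ln 2 / 26.3 = 0.02636 hr⁻¹
Accumulation ratio R = 1 / (1 − e^(−kτ)) = 1 / (1 − e^(−0.02636×28.0)) = 1 / (1 − 0.4781) = 1.916
Loading dose = maintenance dose × R = 624 × 1.916 ≈ 1200 mg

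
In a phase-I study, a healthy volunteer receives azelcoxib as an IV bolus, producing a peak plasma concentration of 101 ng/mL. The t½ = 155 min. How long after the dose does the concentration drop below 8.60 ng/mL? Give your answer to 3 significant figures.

k = ln 2 / 155 = 0.004472 min⁻¹
C(t) = C₀ e^(−kt)  ⇒  t = ln(C₀/C) / k
t = ln(101/8.60) / 0.004472 = 2.463 / 0.004472 ≈ 551 minutes

551 minutes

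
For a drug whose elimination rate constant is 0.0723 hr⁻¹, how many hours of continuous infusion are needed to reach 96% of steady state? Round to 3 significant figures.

f = 1 − e^(−kt)  ⇒  t = −ln(1 − f) / k
t = −ln(1 − 0.96) / 0.07230 = 3.219 / 0.07230 ≈ 44.5 hours

44.5 hours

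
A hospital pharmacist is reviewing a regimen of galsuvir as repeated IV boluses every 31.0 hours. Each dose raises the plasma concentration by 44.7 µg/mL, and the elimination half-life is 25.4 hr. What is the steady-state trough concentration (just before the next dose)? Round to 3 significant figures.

k = ln 2 / 25.4 = 0.02729 hr⁻¹
Fraction remaining after one interval: e^(−kτ) = e^(−0.02729 × 31.0) = 0.4291
R = 1 / (1 − 0.4291) = 1.752
Css,max = 44.7 × 1.752 = 78.30 µg/mL
Css,min = Css,max × e^(−kτ) = 78.30 × 0.4291 ≈ 33.6 µg/mL

33.6 µg/mL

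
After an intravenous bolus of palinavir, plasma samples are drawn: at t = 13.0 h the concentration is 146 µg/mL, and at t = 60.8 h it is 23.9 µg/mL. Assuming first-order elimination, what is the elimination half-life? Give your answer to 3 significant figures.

k = ln(C₁/C₂) / (t₂ − t₁) = ln(146/23.9) / (60.8 − 13.0)
  = 1.810 / 47.80 = 0.03786 h⁻¹
t½ = ln 2 / k = ln 2 / 0.03786 ≈ 18.3 hours

18.3 hours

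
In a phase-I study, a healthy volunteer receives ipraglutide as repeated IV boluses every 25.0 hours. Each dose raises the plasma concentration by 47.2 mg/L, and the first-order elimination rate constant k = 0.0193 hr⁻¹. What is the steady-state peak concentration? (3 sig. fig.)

123 mg/L

Fraction remaining after one interval: e^(−kτ) = e^(−0.01930 × 25.0) = 0.6172
R = 1 / (1 − 0.6172) = 2.613
Css,max = 47.2 × 2.613 ≈ 123 mg/L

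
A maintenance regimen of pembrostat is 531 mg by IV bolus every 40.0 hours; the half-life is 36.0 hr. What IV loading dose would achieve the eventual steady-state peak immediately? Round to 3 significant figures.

k = ln 2 / 36.0 = 0.01925 hr⁻¹
Accumulation ratio R = 1 / (1 − e^(−kτ)) = 1 / (1 − e^(−0.01925×40.0)) = 1 / (1 − 0.4629) = 1.862
Loading dose = maintenance dose × R = 531 × 1.862 ≈ 989 mg

989 mg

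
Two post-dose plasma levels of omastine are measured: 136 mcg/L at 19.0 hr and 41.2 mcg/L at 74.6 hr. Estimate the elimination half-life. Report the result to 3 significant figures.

k = ln(C₁/C₂) / (t₂ − t₁) = ln(136/41.2) / (74.6 − 19.0)
  = 1.194 / 55.60 = 0.02148 hr⁻¹
t½ = ln 2 / k = ln 2 / 0.02148 ≈ 32.3 hours

32.3 hours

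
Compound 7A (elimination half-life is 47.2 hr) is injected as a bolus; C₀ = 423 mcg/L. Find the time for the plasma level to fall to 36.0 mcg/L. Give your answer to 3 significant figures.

k = ln 2 / 47.2 = 0.01469 hr⁻¹
C(t) = C₀ e^(−kt)  ⇒  t = ln(C₀/C) / k
t = ln(423/36.0) / 0.01469 = 2.464 / 0.01469 ≈ 168 hours

168 hours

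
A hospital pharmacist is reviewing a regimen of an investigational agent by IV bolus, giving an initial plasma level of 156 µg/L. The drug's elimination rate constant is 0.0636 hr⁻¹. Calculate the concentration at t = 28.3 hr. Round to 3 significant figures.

C(t) = C₀ e^(−kt) = 156 × e^(−0.06360 × 28.3) = 156 × e^(−1.800) = 156 × 0.1653 ≈ 25.8 µg/L

25.8 µg/L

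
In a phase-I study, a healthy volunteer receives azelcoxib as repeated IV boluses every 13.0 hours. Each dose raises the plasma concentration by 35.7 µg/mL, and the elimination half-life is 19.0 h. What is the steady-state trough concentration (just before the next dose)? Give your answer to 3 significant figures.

58.8 µg/mL

k = ln 2 / 19.0 = 0.03648 h⁻¹
Fraction remaining after one interval: e^(−kτ) = e^(−0.03648 × 13.0) = 0.6223
R = 1 / (1 − 0.6223) = 2.648
Css,max = 35.7 × 2.648 = 94.53 µg/mL
Css,min = Css,max × e^(−kτ) = 94.53 × 0.6223 ≈ 58.8 µg/mL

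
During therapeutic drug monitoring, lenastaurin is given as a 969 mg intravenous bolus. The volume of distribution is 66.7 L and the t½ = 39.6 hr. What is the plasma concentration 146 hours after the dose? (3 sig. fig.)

1.13 mg/L

C₀ = dose / V = 969 / 66.7 = 14.53 mg/L
k = ln 2 / 39.6 = 0.01750 hr⁻¹
C(t) = C₀ e^(−kt) = 14.53 × e^(−0.01750 × 146) = 14.53 × e^(−2.556) = 14.53 × 0.07765 ≈ 1.13 mg/L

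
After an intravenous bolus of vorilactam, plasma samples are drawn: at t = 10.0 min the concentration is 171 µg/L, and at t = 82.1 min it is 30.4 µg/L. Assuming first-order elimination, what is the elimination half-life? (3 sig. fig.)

28.9 minutes

k = ln(C₁/C₂) / (t₂ − t₁) = ln(171/30.4) / (82.1 − 10.0)
  = 1.727 / 72.10 = 0.02396 min⁻¹
t½ = ln 2 / k = ln 2 / 0.02396 ≈ 28.9 minutes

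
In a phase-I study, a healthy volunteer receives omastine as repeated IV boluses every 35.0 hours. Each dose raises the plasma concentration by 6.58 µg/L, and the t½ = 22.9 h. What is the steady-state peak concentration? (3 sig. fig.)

k = ln 2 / 22.9 = 0.03027 h⁻¹
Fraction remaining after one interval: e^(−kτ) = e^(−0.03027 × 35.0) = 0.3467
R = 1 / (1 − 0.3467) = 1.531
Css,max = 6.58 × 1.531 ≈ 10.1 µg/L

10.1 µg/L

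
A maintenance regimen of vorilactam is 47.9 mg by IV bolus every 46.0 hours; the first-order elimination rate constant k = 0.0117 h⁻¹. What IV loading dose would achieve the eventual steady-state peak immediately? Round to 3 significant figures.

115 mg

Accumulation ratio R = 1 / (1 − e^(−kτ)) = 1 / (1 − e^(−0.01170×46.0)) = 1 / (1 − 0.5838) = 2.403
Loading dose = maintenance dose × R = 47.9 × 2.403 ≈ 115 mg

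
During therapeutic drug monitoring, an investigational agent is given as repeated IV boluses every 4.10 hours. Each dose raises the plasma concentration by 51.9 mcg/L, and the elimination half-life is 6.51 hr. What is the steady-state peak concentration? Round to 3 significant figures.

147 mcg/L

k = ln 2 / 6.51 = 0.1065 hr⁻¹
Fraction remaining after one interval: e^(−kτ) = e^(−0.1065 × 4.10) = 0.6463
R = 1 / (1 − 0.6463) = 2.827
Css,max = 51.9 × 2.827 ≈ 147 mcg/L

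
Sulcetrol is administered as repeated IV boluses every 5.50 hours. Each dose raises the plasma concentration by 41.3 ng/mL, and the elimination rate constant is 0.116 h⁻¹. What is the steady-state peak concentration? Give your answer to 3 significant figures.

Fraction remaining after one interval: e^(−kτ) = e^(−0.1160 × 5.50) = 0.5283
R = 1 / (1 − 0.5283) = 2.120
Css,max = 41.3 × 2.120 ≈ 87.6 ng/mL

87.6 ng/mL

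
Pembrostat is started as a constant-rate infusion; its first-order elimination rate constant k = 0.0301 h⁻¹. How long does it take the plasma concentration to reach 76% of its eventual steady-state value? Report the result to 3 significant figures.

f = 1 − e^(−kt)  ⇒  t = −ln(1 − f) / k
t = −ln(1 − 0.76) / 0.03010 = 1.427 / 0.03010 ≈ 47.4 hours

47.4 hours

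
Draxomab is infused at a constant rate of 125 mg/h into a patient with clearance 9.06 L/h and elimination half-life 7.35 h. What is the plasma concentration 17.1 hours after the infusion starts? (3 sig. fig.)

11.0 mg/L

Css = rate / CL = 125 / 9.06 = 13.80 mg/L
k = ln 2 / 7.35 = 0.09431 h⁻¹
C(t) = Css (1 − e^(−kt)) = 13.80 × (1 − e^(−1.613)) = 13.80 × 0.8006 ≈ 11.0 mg/L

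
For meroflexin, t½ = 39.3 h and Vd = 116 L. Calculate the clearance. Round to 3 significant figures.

2.05 L/h

k = ln 2 / t½ = ln 2 / 39.3 = 0.01764 h⁻¹
CL = k · V = 0.01764 × 116 ≈ 2.05 L/h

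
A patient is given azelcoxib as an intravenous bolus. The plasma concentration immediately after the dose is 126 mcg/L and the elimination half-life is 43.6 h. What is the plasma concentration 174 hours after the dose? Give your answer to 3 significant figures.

7.93 mcg/L

k = ln 2 / 43.6 = 0.01590 h⁻¹
174 h is 3.991 half-lives, so C = 126 × (1/2)^3.991 = 126 × 0.06290 ≈ 7.93 mcg/L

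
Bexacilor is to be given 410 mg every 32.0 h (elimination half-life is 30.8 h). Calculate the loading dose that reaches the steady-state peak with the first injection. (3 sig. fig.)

799 mg

k = ln 2 / 30.8 = 0.02250 h⁻¹
Accumulation ratio R = 1 / (1 − e^(−kτ)) = 1 / (1 − e^(−0.02250×32.0)) = 1 / (1 − 0.4867) = 1.948
Loading dose = maintenance dose × R = 410 × 1.948 ≈ 799 mg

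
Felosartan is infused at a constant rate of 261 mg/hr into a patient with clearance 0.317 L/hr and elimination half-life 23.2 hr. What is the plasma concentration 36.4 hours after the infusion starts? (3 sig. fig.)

Css = rate / CL = 261 / 0.317 = 823.3 µg/mL
k = ln 2 / 23.2 = 0.02988 hr⁻¹
C(t) = Css (1 − e^(−kt)) = 823.3 × (1 − e^(−1.088)) = 823.3 × 0.6630 ≈ 546 µg/mL

546 µg/mL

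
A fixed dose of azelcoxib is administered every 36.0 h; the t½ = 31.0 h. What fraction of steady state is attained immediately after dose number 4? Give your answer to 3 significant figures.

k = ln 2 / 31.0 = 0.02236 h⁻¹
f_n = 1 − e^(−nkτ) = 1 − e^(−4 × 0.02236 × 36.0) = 1 − e^(−3.220) = 1 − 0.03996 ≈ 0.960

0.960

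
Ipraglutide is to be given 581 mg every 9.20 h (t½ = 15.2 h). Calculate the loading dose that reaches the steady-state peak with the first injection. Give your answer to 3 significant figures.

k = ln 2 / 15.2 = 0.04560 h⁻¹
Accumulation ratio R = 1 / (1 − e^(−kτ)) = 1 / (1 − e^(−0.04560×9.20)) = 1 / (1 − 0.6574) = 2.918
Loading dose = maintenance dose × R = 581 × 2.918 ≈ 1700 mg

1700 mg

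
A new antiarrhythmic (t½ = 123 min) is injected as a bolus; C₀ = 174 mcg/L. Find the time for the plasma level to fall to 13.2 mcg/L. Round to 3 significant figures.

458 minutes

k = ln 2 / 123 = 0.005635 min⁻¹
C(t) = C₀ e^(−kt)  ⇒  t = ln(C₀/C) / k
t = ln(174/13.2) / 0.005635 = 2.579 / 0.005635 ≈ 458 minutes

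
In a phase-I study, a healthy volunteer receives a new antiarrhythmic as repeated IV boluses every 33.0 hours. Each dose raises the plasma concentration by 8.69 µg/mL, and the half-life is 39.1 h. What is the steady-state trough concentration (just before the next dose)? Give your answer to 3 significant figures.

k = ln 2 / 39.1 = 0.01773 h⁻¹
Fraction remaining after one interval: e^(−kτ) = e^(−0.01773 × 33.0) = 0.5571
R = 1 / (1 − 0.5571) = 2.258
Css,max = 8.69 × 2.258 = 19.62 µg/mL
Css,min = Css,max × e^(−kτ) = 19.62 × 0.5571 ≈ 10.9 µg/mL

10.9 µg/mL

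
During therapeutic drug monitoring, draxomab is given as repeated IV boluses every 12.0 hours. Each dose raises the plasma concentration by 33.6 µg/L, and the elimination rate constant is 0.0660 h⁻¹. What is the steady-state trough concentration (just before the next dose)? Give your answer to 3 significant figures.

Fraction remaining after one interval: e^(−kτ) = e^(−0.06600 × 12.0) = 0.4529
R = 1 / (1 − 0.4529) = 1.828
Css,max = 33.6 × 1.828 = 61.42 µg/L
Css,min = Css,max × e^(−kτ) = 61.42 × 0.4529 ≈ 27.8 µg/L

27.8 µg/L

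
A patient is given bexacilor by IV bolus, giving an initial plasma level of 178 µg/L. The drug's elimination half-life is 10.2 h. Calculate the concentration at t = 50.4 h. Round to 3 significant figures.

5.79 µg/L

k = ln 2 / 10.2 = 0.06796 h⁻¹
50.4 h is 4.941 half-lives, so C = 178 × (1/2)^4.941 = 178 × 0.03255 ≈ 5.79 µg/L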